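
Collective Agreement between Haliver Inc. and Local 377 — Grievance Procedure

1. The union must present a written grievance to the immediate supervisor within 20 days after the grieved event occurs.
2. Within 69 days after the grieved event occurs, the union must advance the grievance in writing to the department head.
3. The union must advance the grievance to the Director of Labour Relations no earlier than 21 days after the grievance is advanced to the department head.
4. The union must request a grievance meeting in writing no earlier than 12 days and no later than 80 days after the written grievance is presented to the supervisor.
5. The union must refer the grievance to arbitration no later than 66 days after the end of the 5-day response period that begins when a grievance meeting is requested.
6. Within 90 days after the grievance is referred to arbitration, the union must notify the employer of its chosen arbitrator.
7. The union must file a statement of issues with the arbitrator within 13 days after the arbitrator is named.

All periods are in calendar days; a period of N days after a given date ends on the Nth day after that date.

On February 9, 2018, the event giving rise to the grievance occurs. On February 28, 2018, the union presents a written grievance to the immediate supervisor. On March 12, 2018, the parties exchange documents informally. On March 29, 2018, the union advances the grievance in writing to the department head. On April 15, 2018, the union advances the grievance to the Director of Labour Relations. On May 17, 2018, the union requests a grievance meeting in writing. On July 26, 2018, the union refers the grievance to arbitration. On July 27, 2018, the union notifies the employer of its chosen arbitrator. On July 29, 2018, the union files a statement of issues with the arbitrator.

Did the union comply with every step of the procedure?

No

Step 1: 20 days after February 9, 2018 (when the grieved event occurs) is March 1, 2018; completed February 28, 2018, before the deadline.
Step 2: 69 days after February 9, 2018 (when the grieved event occurs) is April 19, 2018; completed March 29, 2018, before the deadline.
Step 3: the earliest permitted date is 21 days after March 29, 2018 (when the grievance is advanced to the department head), i.e. April 19, 2018; April 15, 2018 is 4 days before the earliest permitted date.
The analysis stops there.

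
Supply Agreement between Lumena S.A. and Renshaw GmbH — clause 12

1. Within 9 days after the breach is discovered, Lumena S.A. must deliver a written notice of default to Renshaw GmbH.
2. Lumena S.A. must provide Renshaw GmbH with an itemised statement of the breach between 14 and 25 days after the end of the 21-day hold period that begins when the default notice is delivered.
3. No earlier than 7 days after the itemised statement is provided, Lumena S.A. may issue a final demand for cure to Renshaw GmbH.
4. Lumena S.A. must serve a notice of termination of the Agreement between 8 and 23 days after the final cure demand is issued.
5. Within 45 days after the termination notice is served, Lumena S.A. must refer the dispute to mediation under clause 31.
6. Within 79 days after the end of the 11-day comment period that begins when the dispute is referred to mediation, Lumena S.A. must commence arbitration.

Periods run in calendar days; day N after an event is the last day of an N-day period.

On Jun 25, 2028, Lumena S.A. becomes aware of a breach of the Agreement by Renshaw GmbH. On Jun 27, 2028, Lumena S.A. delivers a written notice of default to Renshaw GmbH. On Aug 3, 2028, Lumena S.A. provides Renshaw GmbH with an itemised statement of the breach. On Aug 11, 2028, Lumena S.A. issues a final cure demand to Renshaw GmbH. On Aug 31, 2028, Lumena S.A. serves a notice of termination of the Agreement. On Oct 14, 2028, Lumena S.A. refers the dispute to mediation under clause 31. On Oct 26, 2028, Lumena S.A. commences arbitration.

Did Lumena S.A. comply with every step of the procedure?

Step 1 — counting 9 days from Jun 25, 2028 (when the breach is discovered) gives a deadline of Jul 4, 2028; Jun 27, 2028 is within that limit.
Step 2 — 14 and 25 days from Jul 18, 2028 (end of the 21-day hold period, which began when the default notice is delivered on Jun 27, 2028) are Aug 1, 2028 and Aug 12, 2028 respectively; Aug 3, 2028 falls inside that range.
Step 3 — must wait 7 days from Aug 3, 2028 (when the itemised statement is provided), so not before Aug 10, 2028; done Aug 11, 2028 — permitted.
Step 4 — 8 and 23 days from Aug 11, 2028 (when the final cure demand is issued) are Aug 19, 2028 and Sep 3, 2028 respectively; Aug 31, 2028 falls inside that range.
Step 5 — counting 45 days from Aug 31, 2028 (when the termination notice is served) gives a deadline of Oct 15, 2028; completed Oct 14, 2028, before the deadline.
Step 6 — counting 79 days from Oct 25, 2028 (end of the 11-day comment period, which began when the dispute is referred to mediation on Oct 14, 2028) gives a deadline of Jan 12, 2029; Oct 26, 2028 is within that limit.

Yes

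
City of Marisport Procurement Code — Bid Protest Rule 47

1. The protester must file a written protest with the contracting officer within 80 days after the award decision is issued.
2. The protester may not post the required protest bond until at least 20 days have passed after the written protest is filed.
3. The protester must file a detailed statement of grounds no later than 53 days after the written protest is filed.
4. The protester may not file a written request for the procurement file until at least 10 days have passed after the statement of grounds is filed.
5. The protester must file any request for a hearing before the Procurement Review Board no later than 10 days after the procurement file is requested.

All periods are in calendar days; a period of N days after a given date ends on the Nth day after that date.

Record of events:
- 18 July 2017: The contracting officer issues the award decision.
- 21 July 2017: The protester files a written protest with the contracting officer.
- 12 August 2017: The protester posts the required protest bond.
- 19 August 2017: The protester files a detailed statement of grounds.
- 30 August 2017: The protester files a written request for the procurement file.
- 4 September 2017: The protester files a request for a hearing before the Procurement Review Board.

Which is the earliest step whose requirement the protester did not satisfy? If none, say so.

(1) due by 18 July 2017 + 80 days = 6 October 2017; done 21 July 2017 — timely.
(2) permitted from 21 July 2017 + 20 days = 10 August 2017 onward; 12 August 2017 is on or after that date.
(3) due by 21 July 2017 + 53 days = 12 September 2017; done 19 August 2017 — timely.
(4) permitted from 19 August 2017 + 10 days = 29 August 2017 onward; done 30 August 2017, after the minimum wait.
(5) due by 30 August 2017 + 10 days = 9 September 2017; 4 September 2017 is within that limit.

None — every step was satisfied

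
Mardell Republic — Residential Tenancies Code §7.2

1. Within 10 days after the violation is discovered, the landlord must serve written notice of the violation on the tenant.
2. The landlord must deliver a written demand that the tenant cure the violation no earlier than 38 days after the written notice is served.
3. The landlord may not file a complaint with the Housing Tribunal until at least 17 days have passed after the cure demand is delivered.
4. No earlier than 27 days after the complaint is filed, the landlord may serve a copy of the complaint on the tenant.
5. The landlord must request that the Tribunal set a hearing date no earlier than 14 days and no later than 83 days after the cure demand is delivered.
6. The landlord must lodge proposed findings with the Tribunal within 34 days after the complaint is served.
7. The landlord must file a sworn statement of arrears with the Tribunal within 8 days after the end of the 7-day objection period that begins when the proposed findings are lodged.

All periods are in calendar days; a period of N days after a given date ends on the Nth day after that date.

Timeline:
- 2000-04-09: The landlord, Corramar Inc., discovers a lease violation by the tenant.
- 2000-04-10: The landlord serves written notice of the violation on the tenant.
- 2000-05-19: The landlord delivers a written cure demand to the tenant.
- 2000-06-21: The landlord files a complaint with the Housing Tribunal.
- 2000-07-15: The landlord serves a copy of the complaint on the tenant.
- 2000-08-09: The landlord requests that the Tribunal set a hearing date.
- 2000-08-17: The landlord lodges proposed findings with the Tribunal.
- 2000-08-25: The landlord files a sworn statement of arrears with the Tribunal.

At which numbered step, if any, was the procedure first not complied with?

Step 4

Step 1: 10 days after 2000-04-09 (when the violation is discovered) is 2000-04-19; done 2000-04-10 — timely.
Step 2: the earliest permitted date is 38 days after 2000-04-10 (when the written notice is served), i.e. 2000-05-18; 2000-05-19 is on or after that date.
Step 3: the earliest permitted date is 17 days after 2000-05-19 (when the cure demand is delivered), i.e. 2000-06-05; done 2000-06-21 — permitted.
Step 4: the earliest permitted date is 27 days after 2000-06-21 (when the complaint is filed), i.e. 2000-07-18; done 2000-07-15 — 3 days too early.
That is the first point of non-compliance.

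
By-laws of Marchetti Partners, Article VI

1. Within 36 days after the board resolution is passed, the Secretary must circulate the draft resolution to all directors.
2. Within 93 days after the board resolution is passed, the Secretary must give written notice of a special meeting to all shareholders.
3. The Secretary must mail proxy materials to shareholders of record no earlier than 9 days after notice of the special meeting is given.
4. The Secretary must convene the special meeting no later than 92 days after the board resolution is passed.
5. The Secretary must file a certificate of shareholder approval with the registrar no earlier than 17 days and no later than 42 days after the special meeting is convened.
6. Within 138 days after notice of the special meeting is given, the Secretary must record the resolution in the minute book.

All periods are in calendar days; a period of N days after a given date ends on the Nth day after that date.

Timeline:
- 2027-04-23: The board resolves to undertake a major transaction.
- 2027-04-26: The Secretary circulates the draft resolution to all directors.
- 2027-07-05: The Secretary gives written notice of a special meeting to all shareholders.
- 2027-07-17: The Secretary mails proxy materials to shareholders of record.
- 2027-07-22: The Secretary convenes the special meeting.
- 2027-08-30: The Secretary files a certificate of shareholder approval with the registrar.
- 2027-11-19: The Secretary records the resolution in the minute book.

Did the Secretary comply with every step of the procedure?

Yes

Step 1: 36 days after 2027-04-23 (when the board resolution is passed) is 2027-05-29; completed 2027-04-26, before the deadline.
Step 2: 93 days after 2027-04-23 (when the board resolution is passed) is 2027-07-25; completed 2027-07-05, before the deadline.
Step 3: the earliest permitted date is 9 days after 2027-07-05 (when notice of the special meeting is given), i.e. 2027-07-14; done 2027-07-17 — permitted.
Step 4: 92 days after 2027-04-23 (when the board resolution is passed) is 2027-07-24; done 2027-07-22 — timely.
Step 5: the window is 17–42 days after 2027-07-22 (when the special meeting is convened), so 2027-08-08 through 2027-09-02; 2027-08-30 falls inside that range.
Step 6: 138 days after 2027-07-05 (when notice of the special meeting is given) is 2027-11-20; 2027-11-19 is within that limit.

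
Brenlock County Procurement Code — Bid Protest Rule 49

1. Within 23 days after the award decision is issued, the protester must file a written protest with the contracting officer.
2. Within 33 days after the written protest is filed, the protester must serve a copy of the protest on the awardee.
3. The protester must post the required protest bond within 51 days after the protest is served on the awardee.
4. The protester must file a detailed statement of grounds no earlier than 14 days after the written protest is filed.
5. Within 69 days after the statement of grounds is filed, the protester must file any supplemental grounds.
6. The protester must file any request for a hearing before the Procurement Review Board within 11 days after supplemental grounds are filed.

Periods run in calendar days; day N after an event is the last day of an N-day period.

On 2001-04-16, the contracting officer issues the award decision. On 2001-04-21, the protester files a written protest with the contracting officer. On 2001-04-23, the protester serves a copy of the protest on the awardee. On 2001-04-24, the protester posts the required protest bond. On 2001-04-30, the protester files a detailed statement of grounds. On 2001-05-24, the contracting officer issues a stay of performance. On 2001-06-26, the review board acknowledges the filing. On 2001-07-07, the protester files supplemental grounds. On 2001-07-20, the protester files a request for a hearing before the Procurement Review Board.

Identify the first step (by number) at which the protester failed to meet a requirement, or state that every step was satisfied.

(1) due by 2001-04-16 + 23 days = 2001-05-09; 2001-04-21 is within that limit.
(2) due by 2001-04-21 + 33 days = 2001-05-24; 2001-04-23 is within that limit.
(3) due by 2001-04-23 + 51 days = 2001-06-13; done 2001-04-24 — timely.
(4) permitted from 2001-04-21 + 14 days = 2001-05-05 onward; 2001-04-30 is 5 days before the earliest permitted date.

Step 4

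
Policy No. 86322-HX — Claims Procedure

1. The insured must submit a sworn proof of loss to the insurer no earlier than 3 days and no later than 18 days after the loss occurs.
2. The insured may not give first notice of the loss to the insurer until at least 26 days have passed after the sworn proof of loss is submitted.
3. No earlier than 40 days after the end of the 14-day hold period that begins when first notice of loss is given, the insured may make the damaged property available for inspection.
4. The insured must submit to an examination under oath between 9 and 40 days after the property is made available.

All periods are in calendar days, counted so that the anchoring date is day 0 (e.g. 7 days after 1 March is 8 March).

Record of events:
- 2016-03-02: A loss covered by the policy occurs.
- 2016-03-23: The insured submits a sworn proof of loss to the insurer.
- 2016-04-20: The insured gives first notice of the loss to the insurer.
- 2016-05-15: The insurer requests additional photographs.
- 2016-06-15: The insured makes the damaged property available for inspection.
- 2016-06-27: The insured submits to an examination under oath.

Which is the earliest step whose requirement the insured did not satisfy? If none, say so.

Step 1

(1) the permitted window runs from 2016-03-02 + 3 = 2016-03-05 to 2016-03-02 + 18 = 2016-03-20; 2016-03-23 is 3 days past the end of the window.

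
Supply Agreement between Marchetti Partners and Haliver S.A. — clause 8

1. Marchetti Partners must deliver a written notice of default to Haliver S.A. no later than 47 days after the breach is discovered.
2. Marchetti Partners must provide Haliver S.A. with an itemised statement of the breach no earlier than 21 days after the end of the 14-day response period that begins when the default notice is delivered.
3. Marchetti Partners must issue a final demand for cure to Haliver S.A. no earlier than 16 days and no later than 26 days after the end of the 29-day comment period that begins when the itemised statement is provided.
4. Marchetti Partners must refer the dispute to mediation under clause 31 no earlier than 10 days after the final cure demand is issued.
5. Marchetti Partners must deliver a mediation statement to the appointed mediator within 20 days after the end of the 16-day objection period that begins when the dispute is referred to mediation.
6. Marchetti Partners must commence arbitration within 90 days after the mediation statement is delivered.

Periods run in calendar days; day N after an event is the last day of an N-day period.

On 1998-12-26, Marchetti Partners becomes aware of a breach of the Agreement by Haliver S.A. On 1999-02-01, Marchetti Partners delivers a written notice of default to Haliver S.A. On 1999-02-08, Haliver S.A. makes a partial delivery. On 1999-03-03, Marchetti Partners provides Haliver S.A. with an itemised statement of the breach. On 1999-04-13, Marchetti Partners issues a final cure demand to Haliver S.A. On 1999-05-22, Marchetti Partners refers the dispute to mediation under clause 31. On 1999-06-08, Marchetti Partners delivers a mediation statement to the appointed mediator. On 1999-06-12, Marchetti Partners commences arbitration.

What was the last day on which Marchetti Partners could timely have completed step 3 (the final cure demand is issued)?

1999-04-27

The itemised statement is provided on 1999-03-03; the 29-day comment period therefore ends 1999-04-01, and step 3 runs from that date. The window is 16–26 days after 1999-04-01; it closes on 1999-04-27.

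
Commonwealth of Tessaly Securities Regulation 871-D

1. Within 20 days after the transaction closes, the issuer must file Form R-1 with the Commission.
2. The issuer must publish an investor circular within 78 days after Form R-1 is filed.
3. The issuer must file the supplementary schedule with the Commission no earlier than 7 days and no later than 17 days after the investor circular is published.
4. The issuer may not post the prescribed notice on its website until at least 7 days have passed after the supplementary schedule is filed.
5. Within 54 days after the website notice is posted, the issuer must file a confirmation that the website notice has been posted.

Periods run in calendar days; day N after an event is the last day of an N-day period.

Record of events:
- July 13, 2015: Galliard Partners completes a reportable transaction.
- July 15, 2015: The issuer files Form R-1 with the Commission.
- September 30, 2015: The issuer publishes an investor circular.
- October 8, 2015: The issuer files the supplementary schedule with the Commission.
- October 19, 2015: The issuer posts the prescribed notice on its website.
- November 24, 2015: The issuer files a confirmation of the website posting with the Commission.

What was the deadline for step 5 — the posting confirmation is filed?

Step 5 runs from October 19, 2015, when the website notice is posted. 54 days after October 19, 2015 is December 12, 2015.

December 12, 2015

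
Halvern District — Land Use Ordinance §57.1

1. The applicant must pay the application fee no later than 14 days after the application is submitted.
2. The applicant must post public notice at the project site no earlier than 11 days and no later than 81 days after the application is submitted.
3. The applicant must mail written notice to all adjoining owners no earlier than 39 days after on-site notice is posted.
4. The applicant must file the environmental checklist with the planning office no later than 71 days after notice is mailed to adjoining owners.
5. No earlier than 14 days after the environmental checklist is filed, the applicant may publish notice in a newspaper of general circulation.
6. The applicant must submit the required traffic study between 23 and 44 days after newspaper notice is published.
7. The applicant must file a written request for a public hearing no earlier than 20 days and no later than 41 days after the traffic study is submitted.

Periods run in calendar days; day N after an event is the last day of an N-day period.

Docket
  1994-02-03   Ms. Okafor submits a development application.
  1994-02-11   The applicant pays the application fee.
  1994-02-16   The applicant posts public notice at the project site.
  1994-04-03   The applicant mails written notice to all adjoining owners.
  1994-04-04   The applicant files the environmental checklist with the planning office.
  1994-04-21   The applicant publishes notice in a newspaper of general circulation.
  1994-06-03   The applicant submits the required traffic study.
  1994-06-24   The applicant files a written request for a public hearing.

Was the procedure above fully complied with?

Step 1 — counting 14 days from 1994-02-03 (when the application is submitted) gives a deadline of 1994-02-17; done 1994-02-11 — timely.
Step 2 — 11 and 81 days from 1994-02-03 (when the application is submitted) are 1994-02-14 and 1994-04-25 respectively; 1994-02-16 falls inside that range.
Step 3 — must wait 39 days from 1994-02-16 (when on-site notice is posted), so not before 1994-03-27; done 1994-04-03, after the minimum wait.
Step 4 — counting 71 days from 1994-04-03 (when notice is mailed to adjoining owners) gives a deadline of 1994-06-13; 1994-04-04 is within that limit.
Step 5 — must wait 14 days from 1994-04-04 (when the environmental checklist is filed), so not before 1994-04-18; done 1994-04-21 — permitted.
Step 6 — 23 and 44 days from 1994-04-21 (when newspaper notice is published) are 1994-05-14 and 1994-06-04 respectively; done 1994-06-03 — within the window.
Step 7 — 20 and 41 days from 1994-06-03 (when the traffic study is submitted) are 1994-06-23 and 1994-07-14 respectively; done 1994-06-24 — within the window.

Yes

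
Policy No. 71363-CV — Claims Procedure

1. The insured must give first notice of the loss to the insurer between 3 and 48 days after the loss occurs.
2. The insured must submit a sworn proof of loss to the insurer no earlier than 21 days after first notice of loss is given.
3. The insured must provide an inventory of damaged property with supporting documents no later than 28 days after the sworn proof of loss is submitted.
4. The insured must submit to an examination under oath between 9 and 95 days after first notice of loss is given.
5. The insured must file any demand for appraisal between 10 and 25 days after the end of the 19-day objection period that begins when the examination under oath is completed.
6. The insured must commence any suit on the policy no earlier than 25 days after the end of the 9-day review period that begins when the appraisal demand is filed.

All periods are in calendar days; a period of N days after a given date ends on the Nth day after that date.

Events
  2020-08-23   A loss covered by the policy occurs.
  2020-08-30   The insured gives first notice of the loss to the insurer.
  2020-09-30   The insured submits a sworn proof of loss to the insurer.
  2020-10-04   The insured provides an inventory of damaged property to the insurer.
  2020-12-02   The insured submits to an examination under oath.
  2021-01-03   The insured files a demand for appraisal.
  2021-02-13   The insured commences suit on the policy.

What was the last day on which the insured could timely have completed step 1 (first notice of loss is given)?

Step 1 runs from 2020-08-23, when the loss occurs. The window is 3–48 days after 2020-08-23; it closes on 2020-10-10.

2020-10-10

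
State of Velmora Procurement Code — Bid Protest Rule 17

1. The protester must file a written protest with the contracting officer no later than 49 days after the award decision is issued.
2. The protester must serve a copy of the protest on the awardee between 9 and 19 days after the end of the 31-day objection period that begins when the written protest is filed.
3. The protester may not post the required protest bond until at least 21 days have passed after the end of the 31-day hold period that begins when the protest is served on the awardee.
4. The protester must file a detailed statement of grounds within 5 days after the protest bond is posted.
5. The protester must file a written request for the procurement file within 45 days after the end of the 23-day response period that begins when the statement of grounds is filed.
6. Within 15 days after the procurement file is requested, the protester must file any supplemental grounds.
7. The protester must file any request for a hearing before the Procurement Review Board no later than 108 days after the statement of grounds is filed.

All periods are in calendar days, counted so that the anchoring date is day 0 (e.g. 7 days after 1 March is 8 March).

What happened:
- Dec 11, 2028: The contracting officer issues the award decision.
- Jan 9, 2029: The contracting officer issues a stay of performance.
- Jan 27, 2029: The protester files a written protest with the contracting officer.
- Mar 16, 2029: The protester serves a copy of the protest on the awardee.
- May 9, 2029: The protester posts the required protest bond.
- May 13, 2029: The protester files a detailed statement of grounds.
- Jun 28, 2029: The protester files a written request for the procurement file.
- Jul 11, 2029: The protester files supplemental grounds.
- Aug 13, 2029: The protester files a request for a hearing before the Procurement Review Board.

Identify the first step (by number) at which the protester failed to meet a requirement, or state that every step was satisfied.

Step 1 — counting 49 days from Dec 11, 2028 (when the award decision is issued) gives a deadline of Jan 29, 2029; Jan 27, 2029 is within that limit.
Step 2 — 9 and 19 days from Feb 27, 2029 (end of the 31-day objection period, which began when the written protest is filed on Jan 27, 2029) are Mar 8, 2029 and Mar 18, 2029 respectively; done Mar 16, 2029 — within the window.
Step 3 — must wait 21 days from Apr 16, 2029 (end of the 31-day hold period, which began when the protest is served on the awardee on Mar 16, 2029), so not before May 7, 2029; done May 9, 2029, after the minimum wait.
Step 4 — counting 5 days from May 9, 2029 (when the protest bond is posted) gives a deadline of May 14, 2029; May 13, 2029 is within that limit.
Step 5 — counting 45 days from Jun 5, 2029 (end of the 23-day response period, which began when the statement of grounds is filed on May 13, 2029) gives a deadline of Jul 20, 2029; done Jun 28, 2029 — timely.
Step 6 — counting 15 days from Jun 28, 2029 (when the procurement file is requested) gives a deadline of Jul 13, 2029; completed Jul 11, 2029, before the deadline.
Step 7 — counting 108 days from May 13, 2029 (when the statement of grounds is filed) gives a deadline of Aug 29, 2029; completed Aug 13, 2029, before the deadline.

None — every step was satisfied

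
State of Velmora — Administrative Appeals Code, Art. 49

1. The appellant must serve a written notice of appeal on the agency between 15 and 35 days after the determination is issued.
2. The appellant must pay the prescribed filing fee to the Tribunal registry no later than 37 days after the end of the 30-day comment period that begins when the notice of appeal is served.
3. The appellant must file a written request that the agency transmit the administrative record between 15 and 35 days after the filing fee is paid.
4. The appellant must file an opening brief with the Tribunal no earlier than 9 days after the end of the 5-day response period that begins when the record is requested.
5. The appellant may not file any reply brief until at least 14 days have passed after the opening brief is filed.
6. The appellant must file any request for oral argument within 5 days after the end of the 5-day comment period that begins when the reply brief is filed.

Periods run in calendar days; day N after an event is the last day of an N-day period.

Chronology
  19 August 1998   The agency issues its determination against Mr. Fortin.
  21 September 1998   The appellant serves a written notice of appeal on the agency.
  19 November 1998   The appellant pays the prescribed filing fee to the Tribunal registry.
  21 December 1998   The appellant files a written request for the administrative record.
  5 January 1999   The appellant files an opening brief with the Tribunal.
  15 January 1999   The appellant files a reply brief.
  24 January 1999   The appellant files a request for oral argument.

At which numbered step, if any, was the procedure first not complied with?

(1) the permitted window runs from 19 August 1998 + 15 = 3 September 1998 to 19 August 1998 + 35 = 23 September 1998; done 21 September 1998, which is between those dates.
(2) due by 21 October 1998 + 37 days = 27 November 1998; 19 November 1998 is within that limit.
(3) the permitted window runs from 19 November 1998 + 15 = 4 December 1998 to 19 November 1998 + 35 = 24 December 1998; done 21 December 1998 — within the window.
(4) permitted from 26 December 1998 + 9 days = 4 January 1999 onward; 5 January 1999 is on or after that date.
(5) permitted from 5 January 1999 + 14 days = 19 January 1999 onward; acted on 15 January 1999, 4 days prematurely.
The analysis stops there.

Step 5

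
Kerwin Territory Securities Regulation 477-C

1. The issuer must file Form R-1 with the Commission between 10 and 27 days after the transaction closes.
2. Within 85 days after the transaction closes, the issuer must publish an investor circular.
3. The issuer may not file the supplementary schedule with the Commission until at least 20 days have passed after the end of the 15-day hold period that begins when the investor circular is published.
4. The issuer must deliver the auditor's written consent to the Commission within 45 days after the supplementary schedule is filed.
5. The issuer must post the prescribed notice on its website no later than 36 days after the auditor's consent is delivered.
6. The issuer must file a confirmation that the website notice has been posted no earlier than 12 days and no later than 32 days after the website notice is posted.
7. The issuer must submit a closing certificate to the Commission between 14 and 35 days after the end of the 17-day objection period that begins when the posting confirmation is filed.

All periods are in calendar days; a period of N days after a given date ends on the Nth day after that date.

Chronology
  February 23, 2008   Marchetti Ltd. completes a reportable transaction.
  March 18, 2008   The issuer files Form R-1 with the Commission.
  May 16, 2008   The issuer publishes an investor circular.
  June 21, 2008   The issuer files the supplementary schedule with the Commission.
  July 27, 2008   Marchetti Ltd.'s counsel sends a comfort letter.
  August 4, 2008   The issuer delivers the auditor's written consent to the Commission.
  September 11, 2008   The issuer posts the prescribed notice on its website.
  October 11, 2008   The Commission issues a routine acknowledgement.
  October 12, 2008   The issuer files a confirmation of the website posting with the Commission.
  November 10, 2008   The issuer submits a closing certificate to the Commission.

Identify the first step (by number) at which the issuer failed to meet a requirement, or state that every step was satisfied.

Step 5

Step 1: the window is 10–27 days after February 23, 2008 (when the transaction closes), so March 4, 2008 through March 21, 2008; done March 18, 2008, which is between those dates.
Step 2: 85 days after February 23, 2008 (when the transaction closes) is May 18, 2008; May 16, 2008 is within that limit.
Step 3: the earliest permitted date is 20 days after May 31, 2008 (end of the 15-day hold period, which began when the investor circular is published on May 16, 2008), i.e. June 20, 2008; done June 21, 2008 — permitted.
Step 4: 45 days after June 21, 2008 (when the supplementary schedule is filed) is August 5, 2008; completed August 4, 2008, before the deadline.
Step 5: 36 days after August 4, 2008 (when the auditor's consent is delivered) is September 9, 2008; September 11, 2008 misses that deadline by 2 days.
Later steps need not be reached.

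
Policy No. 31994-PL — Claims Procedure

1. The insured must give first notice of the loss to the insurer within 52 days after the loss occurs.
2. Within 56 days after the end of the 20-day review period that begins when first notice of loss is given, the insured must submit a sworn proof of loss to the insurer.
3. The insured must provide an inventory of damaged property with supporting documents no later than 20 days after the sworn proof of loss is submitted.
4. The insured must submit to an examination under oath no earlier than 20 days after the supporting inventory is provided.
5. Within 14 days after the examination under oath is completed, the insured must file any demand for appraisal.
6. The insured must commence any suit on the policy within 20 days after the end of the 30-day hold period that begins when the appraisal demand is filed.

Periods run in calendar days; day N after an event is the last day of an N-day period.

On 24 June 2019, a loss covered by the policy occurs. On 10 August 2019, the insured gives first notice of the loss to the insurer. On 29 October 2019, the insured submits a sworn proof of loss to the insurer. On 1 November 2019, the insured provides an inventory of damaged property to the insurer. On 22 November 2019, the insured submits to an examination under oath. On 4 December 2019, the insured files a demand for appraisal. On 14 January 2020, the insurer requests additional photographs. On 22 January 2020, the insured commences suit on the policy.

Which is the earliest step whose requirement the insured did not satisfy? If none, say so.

Step 2

Step 1: 52 days after 24 June 2019 (when the loss occurs) is 15 August 2019; 10 August 2019 is within that limit.
Step 2: 56 days after 30 August 2019 (end of the 20-day review period, which began when first notice of loss is given on 10 August 2019) is 25 October 2019; 29 October 2019 misses that deadline by 4 days.
Later steps need not be reached.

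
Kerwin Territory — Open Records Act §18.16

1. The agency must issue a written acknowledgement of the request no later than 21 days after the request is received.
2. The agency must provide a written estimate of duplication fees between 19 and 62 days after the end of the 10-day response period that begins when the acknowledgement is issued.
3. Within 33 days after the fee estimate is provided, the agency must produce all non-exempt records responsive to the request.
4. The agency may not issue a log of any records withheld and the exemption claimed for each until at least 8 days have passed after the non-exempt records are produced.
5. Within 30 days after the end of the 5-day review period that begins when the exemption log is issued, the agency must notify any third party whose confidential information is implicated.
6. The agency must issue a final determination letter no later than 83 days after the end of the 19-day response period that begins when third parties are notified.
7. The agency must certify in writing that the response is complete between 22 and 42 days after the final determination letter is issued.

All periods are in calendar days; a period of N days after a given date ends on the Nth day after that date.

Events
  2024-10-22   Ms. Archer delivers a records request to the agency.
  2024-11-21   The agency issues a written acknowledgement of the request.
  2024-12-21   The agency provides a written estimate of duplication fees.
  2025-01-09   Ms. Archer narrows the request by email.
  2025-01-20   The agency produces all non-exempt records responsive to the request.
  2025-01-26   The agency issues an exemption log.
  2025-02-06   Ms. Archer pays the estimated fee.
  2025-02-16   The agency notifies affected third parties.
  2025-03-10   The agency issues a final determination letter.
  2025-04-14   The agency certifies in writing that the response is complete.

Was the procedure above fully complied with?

No

Step 1 — counting 21 days from 2024-10-22 (when the request is received) gives a deadline of 2024-11-12; done 2024-11-21 — 9 days late.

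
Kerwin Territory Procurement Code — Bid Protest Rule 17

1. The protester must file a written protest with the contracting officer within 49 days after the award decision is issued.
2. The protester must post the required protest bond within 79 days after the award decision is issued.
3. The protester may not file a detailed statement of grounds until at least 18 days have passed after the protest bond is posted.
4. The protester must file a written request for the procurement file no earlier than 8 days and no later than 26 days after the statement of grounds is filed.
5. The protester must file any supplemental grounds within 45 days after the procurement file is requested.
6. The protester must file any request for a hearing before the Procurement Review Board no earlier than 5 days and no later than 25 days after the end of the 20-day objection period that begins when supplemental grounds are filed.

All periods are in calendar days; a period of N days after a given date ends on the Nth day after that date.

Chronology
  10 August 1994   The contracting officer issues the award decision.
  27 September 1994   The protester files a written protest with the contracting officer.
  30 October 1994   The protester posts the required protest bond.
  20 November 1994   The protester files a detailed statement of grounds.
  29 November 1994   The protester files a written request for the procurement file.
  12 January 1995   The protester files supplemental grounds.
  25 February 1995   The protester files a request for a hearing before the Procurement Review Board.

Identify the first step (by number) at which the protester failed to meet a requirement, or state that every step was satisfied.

(1) due by 10 August 1994 + 49 days = 28 September 1994; done 27 September 1994 — timely.
(2) due by 10 August 1994 + 79 days = 28 October 1994; not done until 30 October 1994, 2 days after the deadline.
The analysis stops there.

Step 2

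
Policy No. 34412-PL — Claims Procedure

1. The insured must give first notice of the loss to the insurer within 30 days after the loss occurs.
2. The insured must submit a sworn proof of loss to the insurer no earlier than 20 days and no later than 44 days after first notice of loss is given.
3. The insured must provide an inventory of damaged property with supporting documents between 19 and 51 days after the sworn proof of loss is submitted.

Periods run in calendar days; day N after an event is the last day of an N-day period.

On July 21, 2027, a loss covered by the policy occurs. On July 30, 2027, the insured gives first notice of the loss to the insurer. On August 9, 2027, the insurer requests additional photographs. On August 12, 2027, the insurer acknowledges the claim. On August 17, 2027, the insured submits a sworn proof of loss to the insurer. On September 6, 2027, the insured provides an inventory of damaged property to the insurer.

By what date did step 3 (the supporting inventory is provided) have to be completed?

October 7, 2027

Step 3 runs from August 17, 2027, when the sworn proof of loss is submitted. The window is 19–51 days after August 17, 2027; it closes on October 7, 2027.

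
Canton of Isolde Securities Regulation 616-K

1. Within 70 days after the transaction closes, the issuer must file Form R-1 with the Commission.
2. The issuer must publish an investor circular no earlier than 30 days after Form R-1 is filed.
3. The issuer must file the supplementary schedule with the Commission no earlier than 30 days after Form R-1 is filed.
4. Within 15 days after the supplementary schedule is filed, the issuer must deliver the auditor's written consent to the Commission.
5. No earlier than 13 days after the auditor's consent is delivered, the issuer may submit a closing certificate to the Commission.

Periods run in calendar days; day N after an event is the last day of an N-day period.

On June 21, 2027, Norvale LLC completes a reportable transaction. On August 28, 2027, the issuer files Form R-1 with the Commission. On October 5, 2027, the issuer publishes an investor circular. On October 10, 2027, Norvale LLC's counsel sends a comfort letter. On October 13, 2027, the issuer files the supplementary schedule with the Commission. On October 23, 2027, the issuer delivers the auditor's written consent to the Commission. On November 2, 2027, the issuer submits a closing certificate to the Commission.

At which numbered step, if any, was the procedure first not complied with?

Step 1: 70 days after June 21, 2027 (when the transaction closes) is August 30, 2027; August 28, 2027 is within that limit.
Step 2: the earliest permitted date is 30 days after August 28, 2027 (when Form R-1 is filed), i.e. September 27, 2027; October 5, 2027 is on or after that date.
Step 3: the earliest permitted date is 30 days after August 28, 2027 (when Form R-1 is filed), i.e. September 27, 2027; done October 13, 2027, after the minimum wait.
Step 4: 15 days after October 13, 2027 (when the supplementary schedule is filed) is October 28, 2027; done October 23, 2027 — timely.
Step 5: the earliest permitted date is 13 days after October 23, 2027 (when the auditor's consent is delivered), i.e. November 5, 2027; acted on November 2, 2027, 3 days prematurely.
The analysis stops there.

Step 5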